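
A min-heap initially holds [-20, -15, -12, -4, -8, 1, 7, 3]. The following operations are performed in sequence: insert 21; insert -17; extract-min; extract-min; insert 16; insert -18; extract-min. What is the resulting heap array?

[-15, -8, -12, -4, 21, 1, 7, 3, 16]

insert 21:
  append 21 at index 8 → [-20, -15, -12, -4, -8, 1, 7, 3, 21] (no swap needed)
insert -17:
  append -17 at index 9 → [-20, -15, -12, -4, -8, 1, 7, 3, 21, -17]
  -17 < parent -8 at index 4, swap → [-20, -15, -12, -4, -17, 1, 7, 3, 21, -8]
  -17 < parent -15 at index 1, swap → [-20, -17, -12, -4, -15, 1, 7, 3, 21, -8]
extract-min → returns -20:
  remove root -20; move last element -8 to root → [-8, -17, -12, -4, -15, 1, 7, 3, 21]
  -8 vs smaller child -17 at index 1, swap → [-17, -8, -12, -4, -15, 1, 7, 3, 21]
  -8 vs smaller child -15 at index 4, swap → [-17, -15, -12, -4, -8, 1, 7, 3, 21]
extract-min → returns -17:
  remove root -17; move last element 21 to root → [21, -15, -12, -4, -8, 1, 7, 3]
  21 vs smaller child -15 at index 1, swap → [-15, 21, -12, -4, -8, 1, 7, 3]
  21 vs smaller child -8 at index 4, swap → [-15, -8, -12, -4, 21, 1, 7, 3]
insert 16:
  append 16 at index 8 → [-15, -8, -12, -4, 21, 1, 7, 3, 16] (no swap needed)
insert -18:
  append -18 at index 9 → [-15, -8, -12, -4, 21, 1, 7, 3, 16, -18]
  -18 < parent 21 at index 4, swap → [-15, -8, -12, -4, -18, 1, 7, 3, 16, 21]
  -18 < parent -8 at index 1, swap → [-15, -18, -12, -4, -8, 1, 7, 3, 16, 21]
  -18 < parent -15 at index 0, swap → [-18, -15, -12, -4, -8, 1, 7, 3, 16, 21]
extract-min → returns -18:
  remove root -18; move last element 21 to root → [21, -15, -12, -4, -8, 1, 7, 3, 16]
  21 vs smaller child -15 at index 1, swap → [-15, 21, -12, -4, -8, 1, 7, 3, 16]
  21 vs smaller child -8 at index 4, swap → [-15, -8, -12, -4, 21, 1, 7, 3, 16]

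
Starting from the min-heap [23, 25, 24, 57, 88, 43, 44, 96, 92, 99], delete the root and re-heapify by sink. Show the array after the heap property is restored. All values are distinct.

remove root 23; move last element 99 to root → [99, 25, 24, 57, 88, 43, 44, 96, 92]
99 vs smaller child 24 at index 2, swap → [24, 25, 99, 57, 88, 43, 44, 96, 92]
99 vs smaller child 43 at index 5, swap → [24, 25, 43, 57, 88, 99, 44, 96, 92]

[24, 25, 43, 57, 88, 99, 44, 96, 92]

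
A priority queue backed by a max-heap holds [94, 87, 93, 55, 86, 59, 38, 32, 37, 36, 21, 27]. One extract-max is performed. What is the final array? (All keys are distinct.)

remove root 94; move last element 27 to root → [27, 87, 93, 55, 86, 59, 38, 32, 37, 36, 21]
27 vs larger child 93 at index 2, swap → [93, 87, 27, 55, 86, 59, 38, 32, 37, 36, 21]
27 vs larger child 59 at index 5, swap → [93, 87, 59, 55, 86, 27, 38, 32, 37, 36, 21]

[93, 87, 59, 55, 86, 27, 38, 32, 37, 36, 21]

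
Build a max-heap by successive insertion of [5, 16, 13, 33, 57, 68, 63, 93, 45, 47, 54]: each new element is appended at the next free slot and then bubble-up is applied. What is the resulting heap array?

[93, 68, 63, 45, 54, 13, 57, 5, 33, 16, 47]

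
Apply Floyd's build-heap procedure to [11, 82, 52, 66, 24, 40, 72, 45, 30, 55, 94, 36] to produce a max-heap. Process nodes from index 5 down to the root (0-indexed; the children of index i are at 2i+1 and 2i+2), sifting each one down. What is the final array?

[94, 82, 72, 66, 55, 40, 52, 45, 30, 11, 24, 36]

sift down from index 5: already satisfies heap property
sift down from index 4:
  24 vs larger child 94 at index 10, swap → [11, 82, 52, 66, 94, 40, 72, 45, 30, 55, 24, 36]
sift down from index 3: already satisfies heap property
sift down from index 2:
  52 vs larger child 72 at index 6, swap → [11, 82, 72, 66, 94, 40, 52, 45, 30, 55, 24, 36]
sift down from index 1:
  82 vs larger child 94 at index 4, swap → [11, 94, 72, 66, 82, 40, 52, 45, 30, 55, 24, 36]
sift down from index 0:
  11 vs larger child 94 at index 1, swap → [94, 11, 72, 66, 82, 40, 52, 45, 30, 55, 24, 36]
  11 vs larger child 82 at index 4, swap → [94, 82, 72, 66, 11, 40, 52, 45, 30, 55, 24, 36]
  11 vs larger child 55 at index 9, swap → [94, 82, 72, 66, 55, 40, 52, 45, 30, 11, 24, 36]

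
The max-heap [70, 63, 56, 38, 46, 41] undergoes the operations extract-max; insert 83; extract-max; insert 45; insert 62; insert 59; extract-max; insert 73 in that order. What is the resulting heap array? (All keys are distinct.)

[73, 62, 56, 59, 41, 45, 38, 46]

extract-max → returns 70:
  remove root 70; move last element 41 to root → [41, 63, 56, 38, 46]
  41 vs larger child 63 at index 1, swap → [63, 41, 56, 38, 46]
  41 vs larger child 46 at index 4, swap → [63, 46, 56, 38, 41]
insert 83:
  append 83 at index 5 → [63, 46, 56, 38, 41, 83]
  83 > parent 56 at index 2, swap → [63, 46, 83, 38, 41, 56]
  83 > parent 63 at index 0, swap → [83, 46, 63, 38, 41, 56]
extract-max → returns 83:
  remove root 83; move last element 56 to root → [56, 46, 63, 38, 41]
  56 vs larger child 63 at index 2, swap → [63, 46, 56, 38, 41]
insert 45:
  append 45 at index 5 → [63, 46, 56, 38, 41, 45] (no swap needed)
insert 62:
  append 62 at index 6 → [63, 46, 56, 38, 41, 45, 62]
  62 > parent 56 at index 2, swap → [63, 46, 62, 38, 41, 45, 56]
insert 59:
  append 59 at index 7 → [63, 46, 62, 38, 41, 45, 56, 59]
  59 > parent 38 at index 3, swap → [63, 46, 62, 59, 41, 45, 56, 38]
  59 > parent 46 at index 1, swap → [63, 59, 62, 46, 41, 45, 56, 38]
extract-max → returns 63:
  remove root 63; move last element 38 to root → [38, 59, 62, 46, 41, 45, 56]
  38 vs larger child 62 at index 2, swap → [62, 59, 38, 46, 41, 45, 56]
  38 vs larger child 56 at index 6, swap → [62, 59, 56, 46, 41, 45, 38]
insert 73:
  append 73 at index 7 → [62, 59, 56, 46, 41, 45, 38, 73]
  73 > parent 46 at index 3, swap → [62, 59, 56, 73, 41, 45, 38, 46]
  73 > parent 59 at index 1, swap → [62, 73, 56, 59, 41, 45, 38, 46]
  73 > parent 62 at index 0, swap → [73, 62, 56, 59, 41, 45, 38, 46]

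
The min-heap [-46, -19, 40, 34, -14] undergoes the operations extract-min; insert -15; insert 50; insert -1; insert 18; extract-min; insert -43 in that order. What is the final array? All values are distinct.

extract-min → returns -46:
  remove root -46; move last element -14 to root → [-14, -19, 40, 34]
  -14 vs smaller child -19 at index 1, swap → [-19, -14, 40, 34]
insert -15:
  append -15 at index 4 → [-19, -14, 40, 34, -15]
  -15 < parent -14 at index 1, swap → [-19, -15, 40, 34, -14]
insert 50:
  append 50 at index 5 → [-19, -15, 40, 34, -14, 50] (no swap needed)
insert -1:
  append -1 at index 6 → [-19, -15, 40, 34, -14, 50, -1]
  -1 < parent 40 at index 2, swap → [-19, -15, -1, 34, -14, 50, 40]
insert 18:
  append 18 at index 7 → [-19, -15, -1, 34, -14, 50, 40, 18]
  18 < parent 34 at index 3, swap → [-19, -15, -1, 18, -14, 50, 40, 34]
extract-min → returns -19:
  remove root -19; move last element 34 to root → [34, -15, -1, 18, -14, 50, 40]
  34 vs smaller child -15 at index 1, swap → [-15, 34, -1, 18, -14, 50, 40]
  34 vs smaller child -14 at index 4, swap → [-15, -14, -1, 18, 34, 50, 40]
insert -43:
  append -43 at index 7 → [-15, -14, -1, 18, 34, 50, 40, -43]
  -43 < parent 18 at index 3, swap → [-15, -14, -1, -43, 34, 50, 40, 18]
  -43 < parent -14 at index 1, swap → [-15, -43, -1, -14, 34, 50, 40, 18]
  -43 < parent -15 at index 0, swap → [-43, -15, -1, -14, 34, 50, 40, 18]

[-43, -15, -1, -14, 34, 50, 40, 18]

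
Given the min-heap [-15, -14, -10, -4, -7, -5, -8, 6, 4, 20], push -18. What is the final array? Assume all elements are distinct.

append -18 at index 10 → [-15, -14, -10, -4, -7, -5, -8, 6, 4, 20, -18]
-18 < parent -7 at index 4, swap → [-15, -14, -10, -4, -18, -5, -8, 6, 4, 20, -7]
-18 < parent -14 at index 1, swap → [-15, -18, -10, -4, -14, -5, -8, 6, 4, 20, -7]
-18 < parent -15 at index 0, swap → [-18, -15, -10, -4, -14, -5, -8, 6, 4, 20, -7]

[-18, -15, -10, -4, -14, -5, -8, 6, 4, 20, -7]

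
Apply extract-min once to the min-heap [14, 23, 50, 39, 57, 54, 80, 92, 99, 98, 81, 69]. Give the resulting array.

remove root 14; move last element 69 to root → [69, 23, 50, 39, 57, 54, 80, 92, 99, 98, 81]
69 vs smaller child 23 at index 1, swap → [23, 69, 50, 39, 57, 54, 80, 92, 99, 98, 81]
69 vs smaller child 39 at index 3, swap → [23, 39, 50, 69, 57, 54, 80, 92, 99, 98, 81]

[23, 39, 50, 69, 57, 54, 80, 92, 99, 98, 81]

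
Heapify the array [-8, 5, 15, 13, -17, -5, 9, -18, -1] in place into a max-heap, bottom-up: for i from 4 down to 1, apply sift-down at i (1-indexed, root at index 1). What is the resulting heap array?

[15, 13, 9, 5, -17, -5, -8, -18, -1]

sift down from index 4: already satisfies heap property
sift down from index 3: already satisfies heap property
sift down from index 2:
  5 vs larger child 13 at index 4, swap → [-8, 13, 15, 5, -17, -5, 9, -18, -1]
sift down from index 1:
  -8 vs larger child 15 at index 3, swap → [15, 13, -8, 5, -17, -5, 9, -18, -1]
  -8 vs larger child 9 at index 7, swap → [15, 13, 9, 5, -17, -5, -8, -18, -1]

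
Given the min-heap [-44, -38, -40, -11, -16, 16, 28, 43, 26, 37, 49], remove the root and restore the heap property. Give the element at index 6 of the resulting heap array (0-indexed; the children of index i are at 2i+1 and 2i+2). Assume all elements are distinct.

remove root -44; move last element 49 to root → [49, -38, -40, -11, -16, 16, 28, 43, 26, 37]
49 vs smaller child -40 at index 2, swap → [-40, -38, 49, -11, -16, 16, 28, 43, 26, 37]
49 vs smaller child 16 at index 5, swap → [-40, -38, 16, -11, -16, 49, 28, 43, 26, 37]
resulting array: [-40, -38, 16, -11, -16, 49, 28, 43, 26, 37]

28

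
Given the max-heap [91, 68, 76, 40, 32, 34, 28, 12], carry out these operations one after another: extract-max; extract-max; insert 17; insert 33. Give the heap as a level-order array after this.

extract-max → returns 91:
  remove root 91; move last element 12 to root → [12, 68, 76, 40, 32, 34, 28]
  12 vs larger child 76 at index 2, swap → [76, 68, 12, 40, 32, 34, 28]
  12 vs larger child 34 at index 5, swap → [76, 68, 34, 40, 32, 12, 28]
extract-max → returns 76:
  remove root 76; move last element 28 to root → [28, 68, 34, 40, 32, 12]
  28 vs larger child 68 at index 1, swap → [68, 28, 34, 40, 32, 12]
  28 vs larger child 40 at index 3, swap → [68, 40, 34, 28, 32, 12]
insert 17:
  append 17 at index 6 → [68, 40, 34, 28, 32, 12, 17] (no swap needed)
insert 33:
  append 33 at index 7 → [68, 40, 34, 28, 32, 12, 17, 33]
  33 > parent 28 at index 3, swap → [68, 40, 34, 33, 32, 12, 17, 28]

[68, 40, 34, 33, 32, 12, 17, 28]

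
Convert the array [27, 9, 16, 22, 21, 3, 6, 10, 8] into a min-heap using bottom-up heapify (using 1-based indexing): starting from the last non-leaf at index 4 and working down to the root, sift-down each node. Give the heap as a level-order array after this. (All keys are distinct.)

[3, 8, 6, 9, 21, 16, 27, 10, 22]

sift down from index 4:
  22 vs smaller child 8 at index 9, swap → [27, 9, 16, 8, 21, 3, 6, 10, 22]
sift down from index 3:
  16 vs smaller child 3 at index 6, swap → [27, 9, 3, 8, 21, 16, 6, 10, 22]
sift down from index 2:
  9 vs smaller child 8 at index 4, swap → [27, 8, 3, 9, 21, 16, 6, 10, 22]
sift down from index 1:
  27 vs smaller child 3 at index 3, swap → [3, 8, 27, 9, 21, 16, 6, 10, 22]
  27 vs smaller child 6 at index 7, swap → [3, 8, 6, 9, 21, 16, 27, 10, 22]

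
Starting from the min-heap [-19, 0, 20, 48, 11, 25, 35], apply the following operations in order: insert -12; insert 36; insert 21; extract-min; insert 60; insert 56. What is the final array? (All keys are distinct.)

[-12, 0, 20, 21, 11, 25, 35, 48, 36, 60, 56]

insert -12:
  append -12 at index 7 → [-19, 0, 20, 48, 11, 25, 35, -12]
  -12 < parent 48 at index 3, swap → [-19, 0, 20, -12, 11, 25, 35, 48]
  -12 < parent 0 at index 1, swap → [-19, -12, 20, 0, 11, 25, 35, 48]
insert 36:
  append 36 at index 8 → [-19, -12, 20, 0, 11, 25, 35, 48, 36] (no swap needed)
insert 21:
  append 21 at index 9 → [-19, -12, 20, 0, 11, 25, 35, 48, 36, 21] (no swap needed)
extract-min → returns -19:
  remove root -19; move last element 21 to root → [21, -12, 20, 0, 11, 25, 35, 48, 36]
  21 vs smaller child -12 at index 1, swap → [-12, 21, 20, 0, 11, 25, 35, 48, 36]
  21 vs smaller child 0 at index 3, swap → [-12, 0, 20, 21, 11, 25, 35, 48, 36]
insert 60:
  append 60 at index 9 → [-12, 0, 20, 21, 11, 25, 35, 48, 36, 60] (no swap needed)
insert 56:
  append 56 at index 10 → [-12, 0, 20, 21, 11, 25, 35, 48, 36, 60, 56] (no swap needed)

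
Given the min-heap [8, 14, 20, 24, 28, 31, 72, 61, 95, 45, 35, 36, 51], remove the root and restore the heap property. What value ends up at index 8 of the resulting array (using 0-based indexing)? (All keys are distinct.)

95

remove root 8; move last element 51 to root → [51, 14, 20, 24, 28, 31, 72, 61, 95, 45, 35, 36]
51 vs smaller child 14 at index 1, swap → [14, 51, 20, 24, 28, 31, 72, 61, 95, 45, 35, 36]
51 vs smaller child 24 at index 3, swap → [14, 24, 20, 51, 28, 31, 72, 61, 95, 45, 35, 36]
resulting array: [14, 24, 20, 51, 28, 31, 72, 61, 95, 45, 35, 36]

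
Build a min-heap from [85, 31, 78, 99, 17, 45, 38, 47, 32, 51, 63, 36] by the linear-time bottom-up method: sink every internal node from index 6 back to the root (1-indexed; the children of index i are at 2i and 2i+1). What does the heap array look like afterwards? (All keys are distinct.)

[17, 31, 36, 32, 51, 45, 38, 47, 99, 85, 63, 78]

sift down from index 6:
  45 vs only child 36 at index 12, swap → [85, 31, 78, 99, 17, 36, 38, 47, 32, 51, 63, 45]
sift down from index 5: already satisfies heap property
sift down from index 4:
  99 vs smaller child 32 at index 9, swap → [85, 31, 78, 32, 17, 36, 38, 47, 99, 51, 63, 45]
sift down from index 3:
  78 vs smaller child 36 at index 6, swap → [85, 31, 36, 32, 17, 78, 38, 47, 99, 51, 63, 45]
  78 vs only child 45 at index 12, swap → [85, 31, 36, 32, 17, 45, 38, 47, 99, 51, 63, 78]
sift down from index 2:
  31 vs smaller child 17 at index 5, swap → [85, 17, 36, 32, 31, 45, 38, 47, 99, 51, 63, 78]
sift down from index 1:
  85 vs smaller child 17 at index 2, swap → [17, 85, 36, 32, 31, 45, 38, 47, 99, 51, 63, 78]
  85 vs smaller child 31 at index 5, swap → [17, 31, 36, 32, 85, 45, 38, 47, 99, 51, 63, 78]
  85 vs smaller child 51 at index 10, swap → [17, 31, 36, 32, 51, 45, 38, 47, 99, 85, 63, 78]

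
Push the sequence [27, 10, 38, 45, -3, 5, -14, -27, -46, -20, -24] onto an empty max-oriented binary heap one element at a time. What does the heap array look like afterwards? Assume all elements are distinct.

Insert 27:
  append 27 at index 0 → [27] (no swap needed)
Insert 10:
  append 10 at index 1 → [27, 10] (no swap needed)
Insert 38:
  append 38 at index 2 → [27, 10, 38]
  38 > parent 27 at index 0, swap → [38, 10, 27]
Insert 45:
  append 45 at index 3 → [38, 10, 27, 45]
  45 > parent 10 at index 1, swap → [38, 45, 27, 10]
  45 > parent 38 at index 0, swap → [45, 38, 27, 10]
Insert -3:
  append -3 at index 4 → [45, 38, 27, 10, -3] (no swap needed)
Insert 5:
  append 5 at index 5 → [45, 38, 27, 10, -3, 5] (no swap needed)
Insert -14:
  append -14 at index 6 → [45, 38, 27, 10, -3, 5, -14] (no swap needed)
Insert -27:
  append -27 at index 7 → [45, 38, 27, 10, -3, 5, -14, -27] (no swap needed)
Insert -46:
  append -46 at index 8 → [45, 38, 27, 10, -3, 5, -14, -27, -46] (no swap needed)
Insert -20:
  append -20 at index 9 → [45, 38, 27, 10, -3, 5, -14, -27, -46, -20] (no swap needed)
Insert -24:
  append -24 at index 10 → [45, 38, 27, 10, -3, 5, -14, -27, -46, -20, -24] (no swap needed)

[45, 38, 27, 10, -3, 5, -14, -27, -46, -20, -24]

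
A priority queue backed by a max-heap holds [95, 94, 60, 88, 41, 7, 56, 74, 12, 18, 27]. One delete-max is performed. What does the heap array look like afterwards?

[94, 88, 60, 74, 41, 7, 56, 27, 12, 18]

remove root 95; move last element 27 to root → [27, 94, 60, 88, 41, 7, 56, 74, 12, 18]
27 vs larger child 94 at index 1, swap → [94, 27, 60, 88, 41, 7, 56, 74, 12, 18]
27 vs larger child 88 at index 3, swap → [94, 88, 60, 27, 41, 7, 56, 74, 12, 18]
27 vs larger child 74 at index 7, swap → [94, 88, 60, 74, 41, 7, 56, 27, 12, 18]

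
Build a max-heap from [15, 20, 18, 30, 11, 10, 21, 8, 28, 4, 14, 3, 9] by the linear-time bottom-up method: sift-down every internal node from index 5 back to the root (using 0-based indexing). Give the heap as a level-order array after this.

[30, 28, 21, 20, 14, 10, 18, 8, 15, 4, 11, 3, 9]

sift down from index 5: already satisfies heap property
sift down from index 4:
  11 vs larger child 14 at index 10, swap → [15, 20, 18, 30, 14, 10, 21, 8, 28, 4, 11, 3, 9]
sift down from index 3: already satisfies heap property
sift down from index 2:
  18 vs larger child 21 at index 6, swap → [15, 20, 21, 30, 14, 10, 18, 8, 28, 4, 11, 3, 9]
sift down from index 1:
  20 vs larger child 30 at index 3, swap → [15, 30, 21, 20, 14, 10, 18, 8, 28, 4, 11, 3, 9]
  20 vs larger child 28 at index 8, swap → [15, 30, 21, 28, 14, 10, 18, 8, 20, 4, 11, 3, 9]
sift down from index 0:
  15 vs larger child 30 at index 1, swap → [30, 15, 21, 28, 14, 10, 18, 8, 20, 4, 11, 3, 9]
  15 vs larger child 28 at index 3, swap → [30, 28, 21, 15, 14, 10, 18, 8, 20, 4, 11, 3, 9]
  15 vs larger child 20 at index 8, swap → [30, 28, 21, 20, 14, 10, 18, 8, 15, 4, 11, 3, 9]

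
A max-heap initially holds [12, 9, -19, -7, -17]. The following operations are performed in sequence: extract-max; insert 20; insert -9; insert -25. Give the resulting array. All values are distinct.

extract-max → returns 12:
  remove root 12; move last element -17 to root → [-17, 9, -19, -7]
  -17 vs larger child 9 at index 1, swap → [9, -17, -19, -7]
  -17 vs only child -7 at index 3, swap → [9, -7, -19, -17]
insert 20:
  append 20 at index 4 → [9, -7, -19, -17, 20]
  20 > parent -7 at index 1, swap → [9, 20, -19, -17, -7]
  20 > parent 9 at index 0, swap → [20, 9, -19, -17, -7]
insert -9:
  append -9 at index 5 → [20, 9, -19, -17, -7, -9]
  -9 > parent -19 at index 2, swap → [20, 9, -9, -17, -7, -19]
insert -25:
  append -25 at index 6 → [20, 9, -9, -17, -7, -19, -25] (no swap needed)

[20, 9, -9, -17, -7, -19, -25]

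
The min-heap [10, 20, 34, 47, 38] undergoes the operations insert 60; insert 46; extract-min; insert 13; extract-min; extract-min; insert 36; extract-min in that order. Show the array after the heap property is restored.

insert 60:
  append 60 at index 5 → [10, 20, 34, 47, 38, 60] (no swap needed)
insert 46:
  append 46 at index 6 → [10, 20, 34, 47, 38, 60, 46] (no swap needed)
extract-min → returns 10:
  remove root 10; move last element 46 to root → [46, 20, 34, 47, 38, 60]
  46 vs smaller child 20 at index 1, swap → [20, 46, 34, 47, 38, 60]
  46 vs smaller child 38 at index 4, swap → [20, 38, 34, 47, 46, 60]
insert 13:
  append 13 at index 6 → [20, 38, 34, 47, 46, 60, 13]
  13 < parent 34 at index 2, swap → [20, 38, 13, 47, 46, 60, 34]
  13 < parent 20 at index 0, swap → [13, 38, 20, 47, 46, 60, 34]
extract-min → returns 13:
  remove root 13; move last element 34 to root → [34, 38, 20, 47, 46, 60]
  34 vs smaller child 20 at index 2, swap → [20, 38, 34, 47, 46, 60]
extract-min → returns 20:
  remove root 20; move last element 60 to root → [60, 38, 34, 47, 46]
  60 vs smaller child 34 at index 2, swap → [34, 38, 60, 47, 46]
insert 36:
  append 36 at index 5 → [34, 38, 60, 47, 46, 36]
  36 < parent 60 at index 2, swap → [34, 38, 36, 47, 46, 60]
extract-min → returns 34:
  remove root 34; move last element 60 to root → [60, 38, 36, 47, 46]
  60 vs smaller child 36 at index 2, swap → [36, 38, 60, 47, 46]

[36, 38, 60, 47, 46]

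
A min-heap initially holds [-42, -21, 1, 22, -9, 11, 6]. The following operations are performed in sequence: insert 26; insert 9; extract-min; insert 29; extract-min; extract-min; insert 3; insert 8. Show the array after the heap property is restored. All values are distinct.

insert 26:
  append 26 at index 7 → [-42, -21, 1, 22, -9, 11, 6, 26] (no swap needed)
insert 9:
  append 9 at index 8 → [-42, -21, 1, 22, -9, 11, 6, 26, 9]
  9 < parent 22 at index 3, swap → [-42, -21, 1, 9, -9, 11, 6, 26, 22]
extract-min → returns -42:
  remove root -42; move last element 22 to root → [22, -21, 1, 9, -9, 11, 6, 26]
  22 vs smaller child -21 at index 1, swap → [-21, 22, 1, 9, -9, 11, 6, 26]
  22 vs smaller child -9 at index 4, swap → [-21, -9, 1, 9, 22, 11, 6, 26]
insert 29:
  append 29 at index 8 → [-21, -9, 1, 9, 22, 11, 6, 26, 29] (no swap needed)
extract-min → returns -21:
  remove root -21; move last element 29 to root → [29, -9, 1, 9, 22, 11, 6, 26]
  29 vs smaller child -9 at index 1, swap → [-9, 29, 1, 9, 22, 11, 6, 26]
  29 vs smaller child 9 at index 3, swap → [-9, 9, 1, 29, 22, 11, 6, 26]
  29 vs only child 26 at index 7, swap → [-9, 9, 1, 26, 22, 11, 6, 29]
extract-min → returns -9:
  remove root -9; move last element 29 to root → [29, 9, 1, 26, 22, 11, 6]
  29 vs smaller child 1 at index 2, swap → [1, 9, 29, 26, 22, 11, 6]
  29 vs smaller child 6 at index 6, swap → [1, 9, 6, 26, 22, 11, 29]
insert 3:
  append 3 at index 7 → [1, 9, 6, 26, 22, 11, 29, 3]
  3 < parent 26 at index 3, swap → [1, 9, 6, 3, 22, 11, 29, 26]
  3 < parent 9 at index 1, swap → [1, 3, 6, 9, 22, 11, 29, 26]
insert 8:
  append 8 at index 8 → [1, 3, 6, 9, 22, 11, 29, 26, 8]
  8 < parent 9 at index 3, swap → [1, 3, 6, 8, 22, 11, 29, 26, 9]

[1, 3, 6, 8, 22, 11, 29, 26, 9]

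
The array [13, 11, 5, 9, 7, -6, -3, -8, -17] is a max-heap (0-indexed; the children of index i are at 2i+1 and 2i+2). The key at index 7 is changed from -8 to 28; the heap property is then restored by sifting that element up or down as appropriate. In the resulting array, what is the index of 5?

set index 7 from -8 to 28 → [13, 11, 5, 9, 7, -6, -3, 28, -17]
28 > parent 9 at index 3, swap → [13, 11, 5, 28, 7, -6, -3, 9, -17]
28 > parent 11 at index 1, swap → [13, 28, 5, 11, 7, -6, -3, 9, -17]
28 > parent 13 at index 0, swap → [28, 13, 5, 11, 7, -6, -3, 9, -17]
resulting array: [28, 13, 5, 11, 7, -6, -3, 9, -17]

2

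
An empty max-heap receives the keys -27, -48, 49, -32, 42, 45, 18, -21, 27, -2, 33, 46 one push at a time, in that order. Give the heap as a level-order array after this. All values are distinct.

[49, 42, 46, 27, 33, 45, 18, -48, -21, -32, -2, -27]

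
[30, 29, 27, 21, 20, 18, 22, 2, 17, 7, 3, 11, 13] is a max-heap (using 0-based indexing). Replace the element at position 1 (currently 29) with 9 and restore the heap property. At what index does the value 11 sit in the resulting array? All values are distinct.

set index 1 from 29 to 9 → [30, 9, 27, 21, 20, 18, 22, 2, 17, 7, 3, 11, 13]
9 vs larger child 21 at index 3, swap → [30, 21, 27, 9, 20, 18, 22, 2, 17, 7, 3, 11, 13]
9 vs larger child 17 at index 8, swap → [30, 21, 27, 17, 20, 18, 22, 2, 9, 7, 3, 11, 13]
resulting array: [30, 21, 27, 17, 20, 18, 22, 2, 9, 7, 3, 11, 13]

11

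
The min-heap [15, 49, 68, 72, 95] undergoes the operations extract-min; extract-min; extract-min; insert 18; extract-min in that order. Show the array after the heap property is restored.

[72, 95]

extract-min → returns 15:
  remove root 15; move last element 95 to root → [95, 49, 68, 72]
  95 vs smaller child 49 at index 1, swap → [49, 95, 68, 72]
  95 vs only child 72 at index 3, swap → [49, 72, 68, 95]
extract-min → returns 49:
  remove root 49; move last element 95 to root → [95, 72, 68]
  95 vs smaller child 68 at index 2, swap → [68, 72, 95]
extract-min → returns 68:
  remove root 68; move last element 95 to root → [95, 72]
  95 vs only child 72 at index 1, swap → [72, 95]
insert 18:
  append 18 at index 2 → [72, 95, 18]
  18 < parent 72 at index 0, swap → [18, 95, 72]
extract-min → returns 18:
  remove root 18; move last element 72 to root → [72, 95] (no swap needed)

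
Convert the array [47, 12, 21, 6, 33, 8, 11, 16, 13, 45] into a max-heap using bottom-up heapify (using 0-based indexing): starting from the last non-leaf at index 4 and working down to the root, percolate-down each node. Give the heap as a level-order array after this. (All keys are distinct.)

sift down from index 4:
  33 vs only child 45 at index 9, swap → [47, 12, 21, 6, 45, 8, 11, 16, 13, 33]
sift down from index 3:
  6 vs larger child 16 at index 7, swap → [47, 12, 21, 16, 45, 8, 11, 6, 13, 33]
sift down from index 2: already satisfies heap property
sift down from index 1:
  12 vs larger child 45 at index 4, swap → [47, 45, 21, 16, 12, 8, 11, 6, 13, 33]
  12 vs only child 33 at index 9, swap → [47, 45, 21, 16, 33, 8, 11, 6, 13, 12]
sift down from index 0: already satisfies heap property

[47, 45, 21, 16, 33, 8, 11, 6, 13, 12]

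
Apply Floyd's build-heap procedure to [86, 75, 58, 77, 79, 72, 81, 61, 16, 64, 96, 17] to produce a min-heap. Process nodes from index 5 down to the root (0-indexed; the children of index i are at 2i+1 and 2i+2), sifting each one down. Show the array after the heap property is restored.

[16, 61, 17, 75, 64, 58, 81, 86, 77, 79, 96, 72]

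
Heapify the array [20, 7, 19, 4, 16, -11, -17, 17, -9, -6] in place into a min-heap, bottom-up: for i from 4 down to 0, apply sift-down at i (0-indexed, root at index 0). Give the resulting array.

sift down from index 4:
  16 vs only child -6 at index 9, swap → [20, 7, 19, 4, -6, -11, -17, 17, -9, 16]
sift down from index 3:
  4 vs smaller child -9 at index 8, swap → [20, 7, 19, -9, -6, -11, -17, 17, 4, 16]
sift down from index 2:
  19 vs smaller child -17 at index 6, swap → [20, 7, -17, -9, -6, -11, 19, 17, 4, 16]
sift down from index 1:
  7 vs smaller child -9 at index 3, swap → [20, -9, -17, 7, -6, -11, 19, 17, 4, 16]
  7 vs smaller child 4 at index 8, swap → [20, -9, -17, 4, -6, -11, 19, 17, 7, 16]
sift down from index 0:
  20 vs smaller child -17 at index 2, swap → [-17, -9, 20, 4, -6, -11, 19, 17, 7, 16]
  20 vs smaller child -11 at index 5, swap → [-17, -9, -11, 4, -6, 20, 19, 17, 7, 16]

[-17, -9, -11, 4, -6, 20, 19, 17, 7, 16]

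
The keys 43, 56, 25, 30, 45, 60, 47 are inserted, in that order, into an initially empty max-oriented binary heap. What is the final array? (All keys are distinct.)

Insert 43:
  append 43 at index 0 → [43] (no swap needed)
Insert 56:
  append 56 at index 1 → [43, 56]
  56 > parent 43 at index 0, swap → [56, 43]
Insert 25:
  append 25 at index 2 → [56, 43, 25] (no swap needed)
Insert 30:
  append 30 at index 3 → [56, 43, 25, 30] (no swap needed)
Insert 45:
  append 45 at index 4 → [56, 43, 25, 30, 45]
  45 > parent 43 at index 1, swap → [56, 45, 25, 30, 43]
Insert 60:
  append 60 at index 5 → [56, 45, 25, 30, 43, 60]
  60 > parent 25 at index 2, swap → [56, 45, 60, 30, 43, 25]
  60 > parent 56 at index 0, swap → [60, 45, 56, 30, 43, 25]
Insert 47:
  append 47 at index 6 → [60, 45, 56, 30, 43, 25, 47] (no swap needed)

[60, 45, 56, 30, 43, 25, 47]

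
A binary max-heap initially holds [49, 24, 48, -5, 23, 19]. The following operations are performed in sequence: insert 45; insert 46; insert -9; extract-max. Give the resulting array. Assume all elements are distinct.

insert 45:
  append 45 at index 6 → [49, 24, 48, -5, 23, 19, 45] (no swap needed)
insert 46:
  append 46 at index 7 → [49, 24, 48, -5, 23, 19, 45, 46]
  46 > parent -5 at index 3, swap → [49, 24, 48, 46, 23, 19, 45, -5]
  46 > parent 24 at index 1, swap → [49, 46, 48, 24, 23, 19, 45, -5]
insert -9:
  append -9 at index 8 → [49, 46, 48, 24, 23, 19, 45, -5, -9] (no swap needed)
extract-max → returns 49:
  remove root 49; move last element -9 to root → [-9, 46, 48, 24, 23, 19, 45, -5]
  -9 vs larger child 48 at index 2, swap → [48, 46, -9, 24, 23, 19, 45, -5]
  -9 vs larger child 45 at index 6, swap → [48, 46, 45, 24, 23, 19, -9, -5]

[48, 46, 45, 24, 23, 19, -9, -5]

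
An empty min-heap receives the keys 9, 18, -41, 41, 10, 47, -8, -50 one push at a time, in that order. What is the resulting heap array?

Insert 9:
  append 9 at index 0 → [9] (no swap needed)
Insert 18:
  append 18 at index 1 → [9, 18] (no swap needed)
Insert -41:
  append -41 at index 2 → [9, 18, -41]
  -41 < parent 9 at index 0, swap → [-41, 18, 9]
Insert 41:
  append 41 at index 3 → [-41, 18, 9, 41] (no swap needed)
Insert 10:
  append 10 at index 4 → [-41, 18, 9, 41, 10]
  10 < parent 18 at index 1, swap → [-41, 10, 9, 41, 18]
Insert 47:
  append 47 at index 5 → [-41, 10, 9, 41, 18, 47] (no swap needed)
Insert -8:
  append -8 at index 6 → [-41, 10, 9, 41, 18, 47, -8]
  -8 < parent 9 at index 2, swap → [-41, 10, -8, 41, 18, 47, 9]
Insert -50:
  append -50 at index 7 → [-41, 10, -8, 41, 18, 47, 9, -50]
  -50 < parent 41 at index 3, swap → [-41, 10, -8, -50, 18, 47, 9, 41]
  -50 < parent 10 at index 1, swap → [-41, -50, -8, 10, 18, 47, 9, 41]
  -50 < parent -41 at index 0, swap → [-50, -41, -8, 10, 18, 47, 9, 41]

[-50, -41, -8, 10, 18, 47, 9, 41]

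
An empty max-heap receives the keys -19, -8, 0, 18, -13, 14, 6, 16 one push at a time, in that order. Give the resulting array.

Insert -19:
  append -19 at index 0 → [-19] (no swap needed)
Insert -8:
  append -8 at index 1 → [-19, -8]
  -8 > parent -19 at index 0, swap → [-8, -19]
Insert 0:
  append 0 at index 2 → [-8, -19, 0]
  0 > parent -8 at index 0, swap → [0, -19, -8]
Insert 18:
  append 18 at index 3 → [0, -19, -8, 18]
  18 > parent -19 at index 1, swap → [0, 18, -8, -19]
  18 > parent 0 at index 0, swap → [18, 0, -8, -19]
Insert -13:
  append -13 at index 4 → [18, 0, -8, -19, -13] (no swap needed)
Insert 14:
  append 14 at index 5 → [18, 0, -8, -19, -13, 14]
  14 > parent -8 at index 2, swap → [18, 0, 14, -19, -13, -8]
Insert 6:
  append 6 at index 6 → [18, 0, 14, -19, -13, -8, 6] (no swap needed)
Insert 16:
  append 16 at index 7 → [18, 0, 14, -19, -13, -8, 6, 16]
  16 > parent -19 at index 3, swap → [18, 0, 14, 16, -13, -8, 6, -19]
  16 > parent 0 at index 1, swap → [18, 16, 14, 0, -13, -8, 6, -19]

[18, 16, 14, 0, -13, -8, 6, -19]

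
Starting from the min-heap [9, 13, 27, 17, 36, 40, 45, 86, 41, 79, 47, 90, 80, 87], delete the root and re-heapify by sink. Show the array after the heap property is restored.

remove root 9; move last element 87 to root → [87, 13, 27, 17, 36, 40, 45, 86, 41, 79, 47, 90, 80]
87 vs smaller child 13 at index 1, swap → [13, 87, 27, 17, 36, 40, 45, 86, 41, 79, 47, 90, 80]
87 vs smaller child 17 at index 3, swap → [13, 17, 27, 87, 36, 40, 45, 86, 41, 79, 47, 90, 80]
87 vs smaller child 41 at index 8, swap → [13, 17, 27, 41, 36, 40, 45, 86, 87, 79, 47, 90, 80]

[13, 17, 27, 41, 36, 40, 45, 86, 87, 79, 47, 90, 80]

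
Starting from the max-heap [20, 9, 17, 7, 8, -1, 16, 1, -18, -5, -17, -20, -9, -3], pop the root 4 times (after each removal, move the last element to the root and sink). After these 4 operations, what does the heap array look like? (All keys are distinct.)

[8, 7, -1, 1, -5, -9, -3, -17, -18, -20]

extract-max #1 returns 20:
  remove root 20; move last element -3 to root → [-3, 9, 17, 7, 8, -1, 16, 1, -18, -5, -17, -20, -9]
  -3 vs larger child 17 at index 2, swap → [17, 9, -3, 7, 8, -1, 16, 1, -18, -5, -17, -20, -9]
  -3 vs larger child 16 at index 6, swap → [17, 9, 16, 7, 8, -1, -3, 1, -18, -5, -17, -20, -9]
extract-max #2 returns 17:
  remove root 17; move last element -9 to root → [-9, 9, 16, 7, 8, -1, -3, 1, -18, -5, -17, -20]
  -9 vs larger child 16 at index 2, swap → [16, 9, -9, 7, 8, -1, -3, 1, -18, -5, -17, -20]
  -9 vs larger child -1 at index 5, swap → [16, 9, -1, 7, 8, -9, -3, 1, -18, -5, -17, -20]
extract-max #3 returns 16:
  remove root 16; move last element -20 to root → [-20, 9, -1, 7, 8, -9, -3, 1, -18, -5, -17]
  -20 vs larger child 9 at index 1, swap → [9, -20, -1, 7, 8, -9, -3, 1, -18, -5, -17]
  -20 vs larger child 8 at index 4, swap → [9, 8, -1, 7, -20, -9, -3, 1, -18, -5, -17]
  -20 vs larger child -5 at index 9, swap → [9, 8, -1, 7, -5, -9, -3, 1, -18, -20, -17]
extract-max #4 returns 9:
  remove root 9; move last element -17 to root → [-17, 8, -1, 7, -5, -9, -3, 1, -18, -20]
  -17 vs larger child 8 at index 1, swap → [8, -17, -1, 7, -5, -9, -3, 1, -18, -20]
  -17 vs larger child 7 at index 3, swap → [8, 7, -1, -17, -5, -9, -3, 1, -18, -20]
  -17 vs larger child 1 at index 7, swap → [8, 7, -1, 1, -5, -9, -3, -17, -18, -20]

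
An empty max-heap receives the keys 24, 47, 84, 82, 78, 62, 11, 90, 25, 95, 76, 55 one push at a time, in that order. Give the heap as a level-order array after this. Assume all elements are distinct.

[95, 90, 62, 82, 84, 55, 11, 24, 25, 78, 76, 47]

Insert 24:
  append 24 at index 0 → [24] (no swap needed)
Insert 47:
  append 47 at index 1 → [24, 47]
  47 > parent 24 at index 0, swap → [47, 24]
Insert 84:
  append 84 at index 2 → [47, 24, 84]
  84 > parent 47 at index 0, swap → [84, 24, 47]
Insert 82:
  append 82 at index 3 → [84, 24, 47, 82]
  82 > parent 24 at index 1, swap → [84, 82, 47, 24]
Insert 78:
  append 78 at index 4 → [84, 82, 47, 24, 78] (no swap needed)
Insert 62:
  append 62 at index 5 → [84, 82, 47, 24, 78, 62]
  62 > parent 47 at index 2, swap → [84, 82, 62, 24, 78, 47]
Insert 11:
  append 11 at index 6 → [84, 82, 62, 24, 78, 47, 11] (no swap needed)
Insert 90:
  append 90 at index 7 → [84, 82, 62, 24, 78, 47, 11, 90]
  90 > parent 24 at index 3, swap → [84, 82, 62, 90, 78, 47, 11, 24]
  90 > parent 82 at index 1, swap → [84, 90, 62, 82, 78, 47, 11, 24]
  90 > parent 84 at index 0, swap → [90, 84, 62, 82, 78, 47, 11, 24]
Insert 25:
  append 25 at index 8 → [90, 84, 62, 82, 78, 47, 11, 24, 25] (no swap needed)
Insert 95:
  append 95 at index 9 → [90, 84, 62, 82, 78, 47, 11, 24, 25, 95]
  95 > parent 78 at index 4, swap → [90, 84, 62, 82, 95, 47, 11, 24, 25, 78]
  95 > parent 84 at index 1, swap → [90, 95, 62, 82, 84, 47, 11, 24, 25, 78]
  95 > parent 90 at index 0, swap → [95, 90, 62, 82, 84, 47, 11, 24, 25, 78]
Insert 76:
  append 76 at index 10 → [95, 90, 62, 82, 84, 47, 11, 24, 25, 78, 76] (no swap needed)
Insert 55:
  append 55 at index 11 → [95, 90, 62, 82, 84, 47, 11, 24, 25, 78, 76, 55]
  55 > parent 47 at index 5, swap → [95, 90, 62, 82, 84, 55, 11, 24, 25, 78, 76, 47]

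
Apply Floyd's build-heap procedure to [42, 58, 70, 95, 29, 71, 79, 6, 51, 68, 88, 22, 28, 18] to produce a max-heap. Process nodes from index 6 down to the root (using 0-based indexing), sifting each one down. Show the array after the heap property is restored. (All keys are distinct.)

sift down from index 6: already satisfies heap property
sift down from index 5: already satisfies heap property
sift down from index 4:
  29 vs larger child 88 at index 10, swap → [42, 58, 70, 95, 88, 71, 79, 6, 51, 68, 29, 22, 28, 18]
sift down from index 3: already satisfies heap property
sift down from index 2:
  70 vs larger child 79 at index 6, swap → [42, 58, 79, 95, 88, 71, 70, 6, 51, 68, 29, 22, 28, 18]
sift down from index 1:
  58 vs larger child 95 at index 3, swap → [42, 95, 79, 58, 88, 71, 70, 6, 51, 68, 29, 22, 28, 18]
sift down from index 0:
  42 vs larger child 95 at index 1, swap → [95, 42, 79, 58, 88, 71, 70, 6, 51, 68, 29, 22, 28, 18]
  42 vs larger child 88 at index 4, swap → [95, 88, 79, 58, 42, 71, 70, 6, 51, 68, 29, 22, 28, 18]
  42 vs larger child 68 at index 9, swap → [95, 88, 79, 58, 68, 71, 70, 6, 51, 42, 29, 22, 28, 18]

[95, 88, 79, 58, 68, 71, 70, 6, 51, 42, 29, 22, 28, 18]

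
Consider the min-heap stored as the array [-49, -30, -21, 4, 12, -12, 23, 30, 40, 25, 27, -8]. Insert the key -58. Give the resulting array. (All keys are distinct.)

append -58 at index 12 → [-49, -30, -21, 4, 12, -12, 23, 30, 40, 25, 27, -8, -58]
-58 < parent -12 at index 5, swap → [-49, -30, -21, 4, 12, -58, 23, 30, 40, 25, 27, -8, -12]
-58 < parent -21 at index 2, swap → [-49, -30, -58, 4, 12, -21, 23, 30, 40, 25, 27, -8, -12]
-58 < parent -49 at index 0, swap → [-58, -30, -49, 4, 12, -21, 23, 30, 40, 25, 27, -8, -12]

[-58, -30, -49, 4, 12, -21, 23, 30, 40, 25, 27, -8, -12]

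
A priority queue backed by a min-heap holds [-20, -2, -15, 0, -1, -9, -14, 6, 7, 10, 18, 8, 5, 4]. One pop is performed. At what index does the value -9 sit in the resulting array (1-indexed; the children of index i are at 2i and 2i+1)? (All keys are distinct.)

6

remove root -20; move last element 4 to root → [4, -2, -15, 0, -1, -9, -14, 6, 7, 10, 18, 8, 5]
4 vs smaller child -15 at index 3, swap → [-15, -2, 4, 0, -1, -9, -14, 6, 7, 10, 18, 8, 5]
4 vs smaller child -14 at index 7, swap → [-15, -2, -14, 0, -1, -9, 4, 6, 7, 10, 18, 8, 5]
resulting array: [-15, -2, -14, 0, -1, -9, 4, 6, 7, 10, 18, 8, 5]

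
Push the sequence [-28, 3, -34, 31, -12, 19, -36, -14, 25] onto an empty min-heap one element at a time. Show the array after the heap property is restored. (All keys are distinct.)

Insert -28:
  append -28 at index 0 → [-28] (no swap needed)
Insert 3:
  append 3 at index 1 → [-28, 3] (no swap needed)
Insert -34:
  append -34 at index 2 → [-28, 3, -34]
  -34 < parent -28 at index 0, swap → [-34, 3, -28]
Insert 31:
  append 31 at index 3 → [-34, 3, -28, 31] (no swap needed)
Insert -12:
  append -12 at index 4 → [-34, 3, -28, 31, -12]
  -12 < parent 3 at index 1, swap → [-34, -12, -28, 31, 3]
Insert 19:
  append 19 at index 5 → [-34, -12, -28, 31, 3, 19] (no swap needed)
Insert -36:
  append -36 at index 6 → [-34, -12, -28, 31, 3, 19, -36]
  -36 < parent -28 at index 2, swap → [-34, -12, -36, 31, 3, 19, -28]
  -36 < parent -34 at index 0, swap → [-36, -12, -34, 31, 3, 19, -28]
Insert -14:
  append -14 at index 7 → [-36, -12, -34, 31, 3, 19, -28, -14]
  -14 < parent 31 at index 3, swap → [-36, -12, -34, -14, 3, 19, -28, 31]
  -14 < parent -12 at index 1, swap → [-36, -14, -34, -12, 3, 19, -28, 31]
Insert 25:
  append 25 at index 8 → [-36, -14, -34, -12, 3, 19, -28, 31, 25] (no swap needed)

[-36, -14, -34, -12, 3, 19, -28, 31, 25]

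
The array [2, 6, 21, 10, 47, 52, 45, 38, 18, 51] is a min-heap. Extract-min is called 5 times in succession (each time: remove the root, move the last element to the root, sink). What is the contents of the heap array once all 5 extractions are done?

[38, 47, 45, 51, 52]

extract-min #1 returns 2:
  remove root 2; move last element 51 to root → [51, 6, 21, 10, 47, 52, 45, 38, 18]
  51 vs smaller child 6 at index 1, swap → [6, 51, 21, 10, 47, 52, 45, 38, 18]
  51 vs smaller child 10 at index 3, swap → [6, 10, 21, 51, 47, 52, 45, 38, 18]
  51 vs smaller child 18 at index 8, swap → [6, 10, 21, 18, 47, 52, 45, 38, 51]
extract-min #2 returns 6:
  remove root 6; move last element 51 to root → [51, 10, 21, 18, 47, 52, 45, 38]
  51 vs smaller child 10 at index 1, swap → [10, 51, 21, 18, 47, 52, 45, 38]
  51 vs smaller child 18 at index 3, swap → [10, 18, 21, 51, 47, 52, 45, 38]
  51 vs only child 38 at index 7, swap → [10, 18, 21, 38, 47, 52, 45, 51]
extract-min #3 returns 10:
  remove root 10; move last element 51 to root → [51, 18, 21, 38, 47, 52, 45]
  51 vs smaller child 18 at index 1, swap → [18, 51, 21, 38, 47, 52, 45]
  51 vs smaller child 38 at index 3, swap → [18, 38, 21, 51, 47, 52, 45]
extract-min #4 returns 18:
  remove root 18; move last element 45 to root → [45, 38, 21, 51, 47, 52]
  45 vs smaller child 21 at index 2, swap → [21, 38, 45, 51, 47, 52]
extract-min #5 returns 21:
  remove root 21; move last element 52 to root → [52, 38, 45, 51, 47]
  52 vs smaller child 38 at index 1, swap → [38, 52, 45, 51, 47]
  52 vs smaller child 47 at index 4, swap → [38, 47, 45, 51, 52]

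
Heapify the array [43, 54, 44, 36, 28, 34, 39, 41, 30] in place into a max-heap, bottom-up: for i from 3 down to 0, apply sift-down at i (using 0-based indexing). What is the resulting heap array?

[54, 43, 44, 41, 28, 34, 39, 36, 30]

sift down from index 3:
  36 vs larger child 41 at index 7, swap → [43, 54, 44, 41, 28, 34, 39, 36, 30]
sift down from index 2: already satisfies heap property
sift down from index 1: already satisfies heap property
sift down from index 0:
  43 vs larger child 54 at index 1, swap → [54, 43, 44, 41, 28, 34, 39, 36, 30]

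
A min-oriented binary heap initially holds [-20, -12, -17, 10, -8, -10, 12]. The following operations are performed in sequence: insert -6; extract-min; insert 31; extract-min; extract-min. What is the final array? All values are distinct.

insert -6:
  append -6 at index 7 → [-20, -12, -17, 10, -8, -10, 12, -6]
  -6 < parent 10 at index 3, swap → [-20, -12, -17, -6, -8, -10, 12, 10]
extract-min → returns -20:
  remove root -20; move last element 10 to root → [10, -12, -17, -6, -8, -10, 12]
  10 vs smaller child -17 at index 2, swap → [-17, -12, 10, -6, -8, -10, 12]
  10 vs smaller child -10 at index 5, swap → [-17, -12, -10, -6, -8, 10, 12]
insert 31:
  append 31 at index 7 → [-17, -12, -10, -6, -8, 10, 12, 31] (no swap needed)
extract-min → returns -17:
  remove root -17; move last element 31 to root → [31, -12, -10, -6, -8, 10, 12]
  31 vs smaller child -12 at index 1, swap → [-12, 31, -10, -6, -8, 10, 12]
  31 vs smaller child -8 at index 4, swap → [-12, -8, -10, -6, 31, 10, 12]
extract-min → returns -12:
  remove root -12; move last element 12 to root → [12, -8, -10, -6, 31, 10]
  12 vs smaller child -10 at index 2, swap → [-10, -8, 12, -6, 31, 10]
  12 vs only child 10 at index 5, swap → [-10, -8, 10, -6, 31, 12]

[-10, -8, 10, -6, 31, 12]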